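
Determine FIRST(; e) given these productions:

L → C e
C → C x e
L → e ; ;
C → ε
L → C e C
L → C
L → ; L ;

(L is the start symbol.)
To compute FIRST(; e), process the symbols left to right:
Symbol ; is a terminal. Add ';' and stop.
FIRST(; e) = { ';' }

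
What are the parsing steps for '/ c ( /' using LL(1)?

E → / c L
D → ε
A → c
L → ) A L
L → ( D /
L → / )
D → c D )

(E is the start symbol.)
LL(1) parsing maintains a stack (initially the start symbol over $) and the input. At each step: if the stack top is a terminal, match it against the current input token; if it is a non-terminal N, replace it with the RHS of M[N, lookahead] (the unique production whose predict set contains the lookahead).

Stack is shown with the top on the left.

Stack    Input      Action
--------------------------
E $      / c ( / $  output E → / c L
/ c L $  / c ( / $  match '/'
c L $    c ( / $    match 'c'
L $      ( / $      output L → ( D /
( D / $  ( / $      match '('
D / $    / $        output D → ε
/ $      / $        match '/'
$        $          accept

The string is accepted.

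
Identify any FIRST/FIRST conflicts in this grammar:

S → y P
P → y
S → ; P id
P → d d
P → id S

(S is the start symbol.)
A FIRST/FIRST conflict occurs when two productions N → α and N → β for the same non-terminal have FIRST(α) ∩ FIRST(β) ≠ ∅ (with ε ∈ FIRST of a nullable right-hand side, so two nullable alternatives also conflict).

Productions for S:
  S → y P: FIRST = { 'y' }
  S → ; P id: FIRST = { ';' }
Productions for P:
  P → y: FIRST = { 'y' }
  P → d d: FIRST = { 'd' }
  P → id S: FIRST = { 'id' }

All alternatives of each non-terminal have pairwise disjoint FIRST sets.

Answer: No FIRST/FIRST conflicts.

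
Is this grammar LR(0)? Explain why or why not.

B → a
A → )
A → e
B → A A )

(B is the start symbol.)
Yes, the grammar is LR(0)

A grammar is LR(0) if no state in the canonical LR(0) collection has:
  - both a shift item (dot before a terminal) and a complete item (shift-reduce conflict), or
  - two or more complete items (reduce-reduce conflict; the accept item [B' → B .] counts as a complete item here).

Augment with B' → B and build the canonical LR(0) collection (I0 = CLOSURE({[B' → . B]}), then GOTO on every symbol after a dot until no new states appear). It has 8 states:
  I0: { [A → . )], [A → . e], [B → . A A )], [B → . a], [B' → . B] }  — shift
  I1: { [A → ) .] }  — reduce
  I2: { [A → . )], [A → . e], [B → A . A )] }  — shift
  I3: { [B' → B .] }  — accept
  I4: { [B → a .] }  — reduce
  I5: { [A → e .] }  — reduce
  I6: { [B → A A . )] }  — shift
  I7: { [B → A A ) .] }  — reduce

Every state is either a pure shift/goto state or contains exactly one complete item and nothing to shift — no conflicts. The grammar is LR(0).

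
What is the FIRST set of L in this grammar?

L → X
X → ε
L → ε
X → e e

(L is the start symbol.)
To compute FIRST(L), examine every production with L on the left-hand side, reading each right-hand side left to right until a non-nullable symbol is reached.

FIRST sets of the other non-terminals involved (by the same procedure, iterated to a fixed point):
  FIRST(X) = { 'e', ε }

From L → X:
  - X is a non-terminal: add FIRST(X) \ {ε} = { 'e' }
    X is nullable and nothing follows, so the whole right-hand side can vanish: ε ∈ FIRST(L)
From L → ε:
  - ε-production, so ε ∈ FIRST(L)

Collecting: FIRST(L) = { 'e', ε }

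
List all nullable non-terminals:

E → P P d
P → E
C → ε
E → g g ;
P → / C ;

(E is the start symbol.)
{ 'C' }

A non-terminal is nullable if it can derive ε (the empty string): either it has an ε-production, or it has a production whose right-hand side consists entirely of nullable non-terminals.

ε-productions: C → ε
So C is immediately nullable.
No further non-terminal can be added: every production for the remaining non-terminals contains a terminal or a non-nullable non-terminal.
Nullable = { 'C' }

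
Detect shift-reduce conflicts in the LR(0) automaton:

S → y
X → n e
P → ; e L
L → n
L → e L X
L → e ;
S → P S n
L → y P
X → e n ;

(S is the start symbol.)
A shift-reduce conflict occurs when an LR(0) state has both:
  - a complete (reduce) item [A → α .] (dot at the end), and
  - a shift item [B → β . c γ] (dot before a terminal).

Augment with S' → S and build the canonical LR(0) collection (I0 = CLOSURE({[S' → . S]}), then GOTO on every symbol after a dot until no new states appear). It has 21 states:
  I0: { [P → . ; e L], [S → . P S n], [S → . y], [S' → . S] }  — shift
  I1: { [P → ; . e L] }  — shift
  I2: { [P → . ; e L], [S → . P S n], [S → . y], [S → P . S n] }  — shift
  I3: { [S' → S .] }  — accept
  I4: { [S → y .] }  — reduce
  I5: { [S → P S . n] }  — shift
  I6: { [S → P S n .] }  — reduce
  I7: { [L → . e ;], [L → . e L X], [L → . n], [L → . y P], [P → ; e . L] }  — shift
  I8: { [P → ; e L .] }  — reduce
  I9: { [L → . e ;], [L → . e L X], [L → . n], [L → . y P], [L → e . ;], [L → e . L X] }  — shift
  I10: { [L → n .] }  — reduce
  I11: { [L → y . P], [P → . ; e L] }  — shift
  I12: { [L → y P .] }  — reduce
  I13: { [L → e ; .] }  — reduce
  I14: { [L → e L . X], [X → . e n ;], [X → . n e] }  — shift
  I15: { [L → e L X .] }  — reduce
  I16: { [X → e . n ;] }  — shift
  I17: { [X → n . e] }  — shift
  I18: { [X → n e .] }  — reduce
  I19: { [X → e n . ;] }  — shift
  I20: { [X → e n ; .] }  — reduce

No state contains both a complete item and a shift item.

Answer: No shift-reduce conflicts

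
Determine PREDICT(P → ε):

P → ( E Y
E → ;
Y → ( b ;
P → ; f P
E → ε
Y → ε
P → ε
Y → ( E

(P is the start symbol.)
PREDICT(P → ε) = (FIRST(RHS) \ {ε}) ∪ (FOLLOW(P) if ε ∈ FIRST(RHS), i.e. RHS ⇒* ε)
The right-hand side is ε (FIRST(ε) = { ε }), so the predict set is FOLLOW(P) = { $ }
PREDICT(P → ε) = { $ }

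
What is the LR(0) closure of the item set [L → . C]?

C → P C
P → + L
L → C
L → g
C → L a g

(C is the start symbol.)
{ [C → . L a g], [C → . P C], [L → . C], [L → . g], [P → . + L] }

To compute CLOSURE, for each item [A → α.Bβ] where B is a non-terminal, add [B → .γ] for all productions B → γ; repeat for the newly added items until nothing changes.

Start with: [L → . C]
  [L → . C] has the dot before C: add [C → . P C], [C → . L a g]
  [C → . P C] has the dot before P: add [P → . + L]
  [C → . L a g] has the dot before L: add [L → . g]
No further items can be added.

CLOSURE = { [C → . L a g], [C → . P C], [L → . C], [L → . g], [P → . + L] }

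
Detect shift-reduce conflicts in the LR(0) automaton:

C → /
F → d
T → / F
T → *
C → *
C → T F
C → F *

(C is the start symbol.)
A shift-reduce conflict occurs when an LR(0) state has both:
  - a complete (reduce) item [A → α .] (dot at the end), and
  - a shift item [B → β . c γ] (dot before a terminal).

Augment with C' → C and build the canonical LR(0) collection (I0 = CLOSURE({[C' → . C]}), then GOTO on every symbol after a dot until no new states appear). It has 10 states:
  I0: { [C → . *], [C → . /], [C → . F *], [C → . T F], [C' → . C], [F → . d], [T → . *], [T → . / F] }  — shift
  I1: { [C → * .], [T → * .] }  — 2 reduces
  I2: { [C → / .], [F → . d], [T → / . F] }  — shift, reduce
  I3: { [C' → C .] }  — accept
  I4: { [C → F . *] }  — shift
  I5: { [C → T . F], [F → . d] }  — shift
  I6: { [F → d .] }  — reduce
  I7: { [C → T F .] }  — reduce
  I8: { [C → F * .] }  — reduce
  I9: { [T → / F .] }  — reduce

I2 contains reduce item [C → / .] and shift item [F → . d] — shift-reduce conflict.

Answer: Yes — I2: [C → / .] vs [F → . d]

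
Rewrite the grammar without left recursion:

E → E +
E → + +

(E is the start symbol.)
E → + + E'
E' → + E'
E' → ε

E is directly left-recursive. The standard transformation for
  A → A α₁ | ... | A α_m | β₁ | ... | β_n
is
  A  → β₁ A' | ... | β_n A'
  A' → α₁ A' | ... | α_m A' | ε

E → + + becomes E → + + E'
E → E + becomes E' → + E'
Add E' → ε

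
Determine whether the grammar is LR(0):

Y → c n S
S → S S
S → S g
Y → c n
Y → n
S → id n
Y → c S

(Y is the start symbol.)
No. Shift-reduce conflict between [Y → c S .] and [S → S . g]

Augment with Y' → Y and build the canonical LR(0) collection (I0 = CLOSURE({[Y' → . Y]}), then GOTO on every symbol after a dot until no new states appear). It has 11 states:
  I0: { [Y → . c S], [Y → . c n S], [Y → . c n], [Y → . n], [Y' → . Y] }  — shift
  I1: { [Y' → Y .] }  — accept
  I2: { [S → . S S], [S → . S g], [S → . id n], [Y → c . S], [Y → c . n S], [Y → c . n] }  — shift
  I3: { [Y → n .] }  — reduce
  I4: { [S → . S S], [S → . S g], [S → . id n], [S → S . S], [S → S . g], [Y → c S .] }  — shift, reduce
  I5: { [S → id . n] }  — shift
  I6: { [S → . S S], [S → . S g], [S → . id n], [Y → c n . S], [Y → c n .] }  — shift, reduce
  I7: { [S → . S S], [S → . S g], [S → . id n], [S → S . S], [S → S . g], [Y → c n S .] }  — shift, reduce
  I8: { [S → . S S], [S → . S g], [S → . id n], [S → S . S], [S → S . g], [S → S S .] }  — shift, reduce
  I9: { [S → S g .] }  — reduce
  I10: { [S → id n .] }  — reduce

Conflict in state I4:
  Shift-reduce conflict between [Y → c S .] and [S → S . g]
So the grammar is NOT LR(0).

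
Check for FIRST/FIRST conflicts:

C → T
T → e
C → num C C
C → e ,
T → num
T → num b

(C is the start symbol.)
A FIRST/FIRST conflict occurs when two productions N → α and N → β for the same non-terminal have FIRST(α) ∩ FIRST(β) ≠ ∅ (with ε ∈ FIRST of a nullable right-hand side, so two nullable alternatives also conflict).

FIRST sets of the non-terminals at (or reachable through a nullable prefix from) the front of some alternative:
  FIRST(T) = { 'e', 'num' }

Productions for C:
  C → T: FIRST = { 'e', 'num' }
  C → num C C: FIRST = { 'num' }
  C → e ,: FIRST = { 'e' }
Productions for T:
  T → e: FIRST = { 'e' }
  T → num: FIRST = { 'num' }
  T → num b: FIRST = { 'num' }

Conflict for C: C → T and C → num C C
  Overlap: { 'num' }
Conflict for C: C → T and C → e ,
  Overlap: { 'e' }
Conflict for T: T → num and T → num b
  Overlap: { 'num' }

Answer: Yes. C → T / C → num C C on { 'num' }; C → T / C → e ',' on { 'e' }; T → num / T → num b on { 'num' }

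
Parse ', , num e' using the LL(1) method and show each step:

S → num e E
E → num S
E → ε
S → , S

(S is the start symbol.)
Stack is shown with the top on the left.

Stack      Input        Action
------------------------------
S $        , , num e $  output S → , S
, S $      , , num e $  match ','
S $        , num e $    output S → , S
, S $      , num e $    match ','
S $        num e $      output S → num e E
num e E $  num e $      match 'num'
e E $      e $          match 'e'
E $        $            output E → ε
$          $            accept

The string is accepted.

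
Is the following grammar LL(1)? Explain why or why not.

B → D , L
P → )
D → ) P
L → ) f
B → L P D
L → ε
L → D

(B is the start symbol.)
No. Predict set conflict for B: { ')' }

A grammar is LL(1) if for each non-terminal N with multiple productions, the predict sets of those productions are pairwise disjoint, where PREDICT(N → α) = (FIRST(α) \ {ε}) ∪ (FOLLOW(N) if α ⇒* ε).

Relevant sets:
  FIRST(D) = { ')' }
  FIRST(L) = { ')', ε }
  FIRST(P) = { ')' }
  FOLLOW(L) = { $, ')' }

For B:
  PREDICT(B → D ',' L) = { ')' }
  PREDICT(B → L P D) = { ')' }
For L:
  PREDICT(L → ')' f) = { ')' }
  PREDICT(L → ε) = { $, ')' }
  PREDICT(L → D) = { ')' }
P, D have a single production, so nothing to check there.

Conflict found: Predict set conflict for B: { ')' }
The grammar is NOT LL(1).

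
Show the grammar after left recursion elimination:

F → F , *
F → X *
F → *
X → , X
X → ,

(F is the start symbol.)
F → X * F'
F → * F'
F' → , * F'
F' → ε
X → , X
X → ,

F is directly left-recursive. The standard transformation for
  A → A α₁ | ... | A α_m | β₁ | ... | β_n
is
  A  → β₁ A' | ... | β_n A'
  A' → α₁ A' | ... | α_m A' | ε

F → X * becomes F → X * F'
F → * becomes F → * F'
F → F , * becomes F' → , * F'
Add F' → ε

Productions for other non-terminals are unchanged:
  X → , X
  X → ,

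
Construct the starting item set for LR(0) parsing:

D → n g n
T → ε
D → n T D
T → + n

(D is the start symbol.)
First, augment the grammar with D' → D
I₀ = CLOSURE({ [D' → . D] }):
  [D' → . D] has the dot before D: add [D → . n g n], [D → . n T D]
No further items can be added.

I₀ = { [D → . n T D], [D → . n g n], [D' → . D] }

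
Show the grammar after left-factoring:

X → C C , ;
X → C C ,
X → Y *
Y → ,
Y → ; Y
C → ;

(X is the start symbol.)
Left-factoring transforms A → αβ₁ | αβ₂ into A → αA' and A' → β₁ | β₂
(α is the longest common prefix among the alternatives). Repeat until
no nonterminal has two alternatives with a common prefix.

Round 1: X has alternatives sharing prefix 'C C ,'. Introduce X': X → C C , X'
  Add: X' → ;
  Add: X' → ε

No remaining common prefixes — done.

Resulting grammar:
X → C C , X'
X' → ;
X' → ε
X → Y *
Y → ,
Y → ; Y
C → ;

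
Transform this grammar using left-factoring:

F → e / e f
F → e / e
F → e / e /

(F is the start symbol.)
F → e / e F'
F' → f
F' → ε
F' → /

Left-factoring transforms A → αβ₁ | αβ₂ into A → αA' and A' → β₁ | β₂
(α is the longest common prefix among the alternatives). Repeat until
no nonterminal has two alternatives with a common prefix.

Round 1: F has alternatives sharing prefix 'e / e'. Introduce F': F → e / e F'
  Add: F' → f
  Add: F' → ε
  Add: F' → /

No remaining common prefixes — done.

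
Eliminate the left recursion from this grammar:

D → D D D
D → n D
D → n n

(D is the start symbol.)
D → n D D'
D → n n D'
D' → D D D'
D' → ε

D is directly left-recursive. The standard transformation for
  A → A α₁ | ... | A α_m | β₁ | ... | β_n
is
  A  → β₁ A' | ... | β_n A'
  A' → α₁ A' | ... | α_m A' | ε

D → n D becomes D → n D D'
D → n n becomes D → n n D'
D → D D D becomes D' → D D D'
Add D' → ε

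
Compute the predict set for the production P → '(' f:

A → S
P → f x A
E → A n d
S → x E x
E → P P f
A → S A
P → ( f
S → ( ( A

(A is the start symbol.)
{ '(' }

PREDICT(P → '(' f) = (FIRST(RHS) \ {ε}) ∪ (FOLLOW(P) if ε ∈ FIRST(RHS), i.e. RHS ⇒* ε)
FIRST('(' f) = { '(' }
ε ∉ FIRST('(' f), so FOLLOW(P) is not added.
PREDICT(P → '(' f) = { '(' }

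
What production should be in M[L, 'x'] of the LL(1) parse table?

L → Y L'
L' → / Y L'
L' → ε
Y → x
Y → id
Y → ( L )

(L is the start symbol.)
L → Y L'

To find M[L, 'x'], we find productions for L where 'x' is in the predict set (PREDICT(N → α) = (FIRST(α) \ {ε}) ∪ (FOLLOW(N) if α ⇒* ε)).

Relevant sets:
  FIRST(Y) = { '(', 'id', 'x' }

L → Y L': PREDICT = { '(', 'id', 'x' }
  'x' is in predict set, so this production goes in M[L, 'x']

M[L, 'x'] = L → Y L'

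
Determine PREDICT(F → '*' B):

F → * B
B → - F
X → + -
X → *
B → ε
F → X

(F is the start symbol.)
PREDICT(F → '*' B) = (FIRST(RHS) \ {ε}) ∪ (FOLLOW(F) if ε ∈ FIRST(RHS), i.e. RHS ⇒* ε)
FIRST('*' B) = { '*' }
ε ∉ FIRST('*' B), so FOLLOW(F) is not added.
PREDICT(F → '*' B) = { '*' }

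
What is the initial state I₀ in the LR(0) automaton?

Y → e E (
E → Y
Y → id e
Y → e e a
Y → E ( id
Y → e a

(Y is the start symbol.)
First, augment the grammar with Y' → Y
I₀ = CLOSURE({ [Y' → . Y] }):
  [Y' → . Y] has the dot before Y: add [Y → . e E (], [Y → . id e], [Y → . e e a], [Y → . E ( id], [Y → . e a]
  [Y → . E ( id] has the dot before E: add [E → . Y]
No further items can be added.

I₀ = { [E → . Y], [Y → . E ( id], [Y → . e E (], [Y → . e a], [Y → . e e a], [Y → . id e], [Y' → . Y] }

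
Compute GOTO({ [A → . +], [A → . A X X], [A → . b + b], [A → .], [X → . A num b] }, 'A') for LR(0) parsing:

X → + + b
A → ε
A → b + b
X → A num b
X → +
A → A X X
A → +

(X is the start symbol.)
{ [A → . +], [A → . A X X], [A → . b + b], [A → .], [A → A . X X], [X → . + + b], [X → . +], [X → . A num b], [X → A . num b] }

GOTO(I, 'A') = CLOSURE({ [A → αX.β] : [A → α.Xβ] ∈ I, X = 'A' })

Items with dot before 'A', with the dot advanced:
  [A → . A X X] → [A → A . X X]
  [X → . A num b] → [X → A . num b]
Closure of the advanced items:
  [A → A . X X] has the dot before X: add [X → . + + b], [X → . A num b], [X → . +]
  [X → . A num b] has the dot before A: add [A → .], [A → . b + b], [A → . A X X], [A → . +]

GOTO = { [A → . +], [A → . A X X], [A → . b + b], [A → .], [A → A . X X], [X → . + + b], [X → . +], [X → . A num b], [X → A . num b] }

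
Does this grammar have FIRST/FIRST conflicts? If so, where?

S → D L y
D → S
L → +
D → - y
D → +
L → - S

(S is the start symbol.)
Yes. D → S / D → '-' y on { '-' }; D → S / D → '+' on { '+' }

A FIRST/FIRST conflict occurs when two productions N → α and N → β for the same non-terminal have FIRST(α) ∩ FIRST(β) ≠ ∅ (with ε ∈ FIRST of a nullable right-hand side, so two nullable alternatives also conflict).

FIRST sets of the non-terminals at (or reachable through a nullable prefix from) the front of some alternative:
  FIRST(S) = { '+', '-' }

Productions for D:
  D → S: FIRST = { '+', '-' }
  D → - y: FIRST = { '-' }
  D → +: FIRST = { '+' }
Productions for L:
  L → +: FIRST = { '+' }
  L → - S: FIRST = { '-' }
S has only one production, so no FIRST/FIRST conflict is possible there.

Conflict for D: D → S and D → - y
  Overlap: { '-' }
Conflict for D: D → S and D → +
  Overlap: { '+' }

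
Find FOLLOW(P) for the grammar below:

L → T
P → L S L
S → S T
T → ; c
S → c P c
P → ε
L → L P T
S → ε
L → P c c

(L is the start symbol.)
{ ';', 'c' }

To compute FOLLOW(P), find every occurrence of P on a right-hand side N → α P β: add FIRST(β) \ {ε}, and if β is empty or nullable also add FOLLOW(N). Iterate to a fixed point.

In S → c P c: P is followed by c, add FIRST(c) \ {ε} = { 'c' }
In L → L P T: P is followed by T, add FIRST(T) \ {ε} = { ';' }
In L → P c c: P is followed by c c, add FIRST(c c) \ {ε} = { 'c' }

Taking the union: FOLLOW(P) = { ';', 'c' }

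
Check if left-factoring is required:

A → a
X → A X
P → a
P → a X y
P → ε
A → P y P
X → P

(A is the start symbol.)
Left-factoring is needed when two productions for the same non-terminal
share a common prefix on the right-hand side.

Productions for A:
  A → a
  A → P y P
Productions for X:
  X → A X
  X → P
Productions for P:
  P → a
  P → a X y
  P → ε

Found common prefix 'a' in productions for P

Answer: Yes, P has productions with common prefix 'a'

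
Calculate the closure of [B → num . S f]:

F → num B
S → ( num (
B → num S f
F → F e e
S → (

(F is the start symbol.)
To compute CLOSURE, for each item [A → α.Bβ] where B is a non-terminal, add [B → .γ] for all productions B → γ; repeat for the newly added items until nothing changes.

Start with: [B → num . S f]
  [B → num . S f] has the dot before S: add [S → . ( num (], [S → . (]
No further items can be added.

CLOSURE = { [B → num . S f], [S → . ( num (], [S → . (] }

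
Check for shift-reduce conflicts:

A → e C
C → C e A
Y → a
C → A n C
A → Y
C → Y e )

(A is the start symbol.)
Yes — I6: [A → e C .] vs [C → C . e A]; I7: [A → Y .] vs [C → Y . e )]; I13: [C → A n C .] vs [C → C . e A]

A shift-reduce conflict occurs when an LR(0) state has both:
  - a complete (reduce) item [A → α .] (dot at the end), and
  - a shift item [B → β . c γ] (dot before a terminal).

Augment with A' → A and build the canonical LR(0) collection (I0 = CLOSURE({[A' → . A]}), then GOTO on every symbol after a dot until no new states appear). It has 14 states:
  I0: { [A → . Y], [A → . e C], [A' → . A], [Y → . a] }  — shift
  I1: { [A' → A .] }  — accept
  I2: { [A → Y .] }  — reduce
  I3: { [Y → a .] }  — reduce
  I4: { [A → . Y], [A → . e C], [A → e . C], [C → . A n C], [C → . C e A], [C → . Y e )], [Y → . a] }  — shift
  I5: { [C → A . n C] }  — shift
  I6: { [A → e C .], [C → C . e A] }  — shift, reduce
  I7: { [A → Y .], [C → Y . e )] }  — shift, reduce
  I8: { [C → Y e . )] }  — shift
  I9: { [C → Y e ) .] }  — reduce
  I10: { [A → . Y], [A → . e C], [C → C e . A], [Y → . a] }  — shift
  I11: { [C → C e A .] }  — reduce
  I12: { [A → . Y], [A → . e C], [C → . A n C], [C → . C e A], [C → . Y e )], [C → A n . C], [Y → . a] }  — shift
  I13: { [C → A n C .], [C → C . e A] }  — shift, reduce

I6 contains reduce item [A → e C .] and shift item [C → C . e A] — shift-reduce conflict.
I7 contains reduce item [A → Y .] and shift item [C → Y . e )] — shift-reduce conflict.
I13 contains reduce item [C → A n C .] and shift item [C → C . e A] — shift-reduce conflict.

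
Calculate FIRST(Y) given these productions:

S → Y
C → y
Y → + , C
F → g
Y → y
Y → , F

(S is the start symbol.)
To compute FIRST(Y), examine every production with Y on the left-hand side, reading each right-hand side left to right until a non-nullable symbol is reached.

From Y → + , C:
  - '+' is a terminal: add '+' and stop
From Y → y:
  - y is a terminal: add 'y' and stop
From Y → , F:
  - ',' is a terminal: add ',' and stop

Collecting: FIRST(Y) = { '+', ',', 'y' }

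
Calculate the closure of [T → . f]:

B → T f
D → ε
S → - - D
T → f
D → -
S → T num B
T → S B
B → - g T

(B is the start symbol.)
{ [T → . f] }

To compute CLOSURE, for each item [A → α.Bβ] where B is a non-terminal, add [B → .γ] for all productions B → γ; repeat for the newly added items until nothing changes.

Start with: [T → . f]
The dot precedes the terminal f, so nothing is added.

CLOSURE = { [T → . f] }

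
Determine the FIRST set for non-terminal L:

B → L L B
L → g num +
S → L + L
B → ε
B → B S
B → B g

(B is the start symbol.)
{ 'g' }

To compute FIRST(L), examine every production with L on the left-hand side, reading each right-hand side left to right until a non-nullable symbol is reached.

From L → g num +:
  - g is a terminal: add 'g' and stop

Collecting: FIRST(L) = { 'g' }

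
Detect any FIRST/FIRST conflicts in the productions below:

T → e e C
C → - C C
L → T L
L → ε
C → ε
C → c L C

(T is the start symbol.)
No FIRST/FIRST conflicts.

A FIRST/FIRST conflict occurs when two productions N → α and N → β for the same non-terminal have FIRST(α) ∩ FIRST(β) ≠ ∅ (with ε ∈ FIRST of a nullable right-hand side, so two nullable alternatives also conflict).

FIRST sets of the non-terminals at (or reachable through a nullable prefix from) the front of some alternative:
  FIRST(T) = { 'e' }

Productions for C:
  C → - C C: FIRST = { '-' }
  C → ε: FIRST = { ε }
  C → c L C: FIRST = { 'c' }
Productions for L:
  L → T L: FIRST = { 'e' }
  L → ε: FIRST = { ε }
T has only one production, so no FIRST/FIRST conflict is possible there.

All alternatives of each non-terminal have pairwise disjoint FIRST sets.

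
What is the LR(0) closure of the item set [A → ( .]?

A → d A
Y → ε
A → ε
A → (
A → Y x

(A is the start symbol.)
{ [A → ( .] }

Start with: [A → ( .]
The dot is at the end, so nothing is added.

CLOSURE = { [A → ( .] }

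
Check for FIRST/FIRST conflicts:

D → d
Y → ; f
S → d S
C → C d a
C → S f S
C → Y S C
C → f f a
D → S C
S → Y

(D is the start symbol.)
Yes. D → d / D → S C on { 'd' }; C → C d a / C → S f S on { ';', 'd' }; C → C d a / C → Y S C on { ';' }; C → C d a / C → f f a on { 'f' }; C → S f S / C → Y S C on { ';' }

A FIRST/FIRST conflict occurs when two productions N → α and N → β for the same non-terminal have FIRST(α) ∩ FIRST(β) ≠ ∅ (with ε ∈ FIRST of a nullable right-hand side, so two nullable alternatives also conflict).

FIRST sets of the non-terminals at (or reachable through a nullable prefix from) the front of some alternative:
  FIRST(S) = { ';', 'd' }
  FIRST(Y) = { ';' }
  FIRST(C) = { ';', 'd', 'f' }

Productions for D:
  D → d: FIRST = { 'd' }
  D → S C: FIRST = { ';', 'd' }
Productions for S:
  S → d S: FIRST = { 'd' }
  S → Y: FIRST = { ';' }
Productions for C:
  C → C d a: FIRST = { ';', 'd', 'f' }
  C → S f S: FIRST = { ';', 'd' }
  C → Y S C: FIRST = { ';' }
  C → f f a: FIRST = { 'f' }
Y has only one production, so no FIRST/FIRST conflict is possible there.

Conflict for D: D → d and D → S C
  Overlap: { 'd' }
Conflict for C: C → C d a and C → S f S
  Overlap: { ';', 'd' }
Conflict for C: C → C d a and C → Y S C
  Overlap: { ';' }
Conflict for C: C → C d a and C → f f a
  Overlap: { 'f' }
Conflict for C: C → S f S and C → Y S C
  Overlap: { ';' }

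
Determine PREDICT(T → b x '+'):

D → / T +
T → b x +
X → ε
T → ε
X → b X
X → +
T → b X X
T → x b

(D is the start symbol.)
PREDICT(T → b x '+') = (FIRST(RHS) \ {ε}) ∪ (FOLLOW(T) if ε ∈ FIRST(RHS), i.e. RHS ⇒* ε)
FIRST(b x '+') = { 'b' }
ε ∉ FIRST(b x '+'), so FOLLOW(T) is not added.
PREDICT(T → b x '+') = { 'b' }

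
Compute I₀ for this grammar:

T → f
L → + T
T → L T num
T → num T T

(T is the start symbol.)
First, augment the grammar with T' → T
I₀ = CLOSURE({ [T' → . T] }):
  [T' → . T] has the dot before T: add [T → . f], [T → . L T num], [T → . num T T]
  [T → . L T num] has the dot before L: add [L → . + T]
No further items can be added.

I₀ = { [L → . + T], [T → . L T num], [T → . f], [T → . num T T], [T' → . T] }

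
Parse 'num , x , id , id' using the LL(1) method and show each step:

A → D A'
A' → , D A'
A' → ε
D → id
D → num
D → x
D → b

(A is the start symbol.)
LL(1) parsing maintains a stack (initially the start symbol over $) and the input. At each step: if the stack top is a terminal, match it against the current input token; if it is a non-terminal N, replace it with the RHS of M[N, lookahead] (the unique production whose predict set contains the lookahead).

Stack is shown with the top on the left.

Stack     Input                Action
-------------------------------------
A $       num , x , id , id $  output A → D A'
D A' $    num , x , id , id $  output D → num
num A' $  num , x , id , id $  match 'num'
A' $      , x , id , id $      output A' → , D A'
, D A' $  , x , id , id $      match ','
D A' $    x , id , id $        output D → x
x A' $    x , id , id $        match 'x'
A' $      , id , id $          output A' → , D A'
, D A' $  , id , id $          match ','
D A' $    id , id $            output D → id
id A' $   id , id $            match 'id'
A' $      , id $               output A' → , D A'
, D A' $  , id $               match ','
D A' $    id $                 output D → id
id A' $   id $                 match 'id'
A' $      $                    output A' → ε
$         $                    accept

The string is accepted.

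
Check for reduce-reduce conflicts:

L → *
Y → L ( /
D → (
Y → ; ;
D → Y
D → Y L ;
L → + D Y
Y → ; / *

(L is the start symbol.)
A reduce-reduce conflict occurs when an LR(0) state has two complete items [A → α .] and [B → β .] — both call for a reduction, and with no lookahead the parser cannot choose between them.

Augment with L' → L and build the canonical LR(0) collection (I0 = CLOSURE({[L' → . L]}), then GOTO on every symbol after a dot until no new states appear). It has 17 states:
  I0: { [L → . *], [L → . + D Y], [L' → . L] }  — shift
  I1: { [L → * .] }  — reduce
  I2: { [D → . (], [D → . Y L ;], [D → . Y], [L → + . D Y], [L → . *], [L → . + D Y], [Y → . ; / *], [Y → . ; ;], [Y → . L ( /] }  — shift
  I3: { [L' → L .] }  — accept
  I4: { [D → ( .] }  — reduce
  I5: { [Y → ; . / *], [Y → ; . ;] }  — shift
  I6: { [L → + D . Y], [L → . *], [L → . + D Y], [Y → . ; / *], [Y → . ; ;], [Y → . L ( /] }  — shift
  I7: { [Y → L . ( /] }  — shift
  I8: { [D → Y . L ;], [D → Y .], [L → . *], [L → . + D Y] }  — shift, reduce
  I9: { [D → Y L . ;] }  — shift
  I10: { [D → Y L ; .] }  — reduce
  I11: { [Y → L ( . /] }  — shift
  I12: { [Y → L ( / .] }  — reduce
  I13: { [L → + D Y .] }  — reduce
  I14: { [Y → ; / . *] }  — shift
  I15: { [Y → ; ; .] }  — reduce
  I16: { [Y → ; / * .] }  — reduce

No state contains more than one complete item.

Answer: No reduce-reduce conflicts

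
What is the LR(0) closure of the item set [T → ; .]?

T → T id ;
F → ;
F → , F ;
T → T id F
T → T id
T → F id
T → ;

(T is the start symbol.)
{ [T → ; .] }

To compute CLOSURE, for each item [A → α.Bβ] where B is a non-terminal, add [B → .γ] for all productions B → γ; repeat for the newly added items until nothing changes.

Start with: [T → ; .]
The dot is at the end, so nothing is added.

CLOSURE = { [T → ; .] }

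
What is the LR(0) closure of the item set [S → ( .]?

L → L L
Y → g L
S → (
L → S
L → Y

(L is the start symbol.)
Start with: [S → ( .]
The dot is at the end, so nothing is added.

CLOSURE = { [S → ( .] }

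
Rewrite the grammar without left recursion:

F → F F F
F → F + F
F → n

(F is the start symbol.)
F is directly left-recursive. The standard transformation for
  A → A α₁ | ... | A α_m | β₁ | ... | β_n
is
  A  → β₁ A' | ... | β_n A'
  A' → α₁ A' | ... | α_m A' | ε

F → n becomes F → n F'
F → F F F becomes F' → F F F'
F → F + F becomes F' → + F F'
Add F' → ε

Resulting grammar:
F → n F'
F' → F F F'
F' → + F F'
F' → ε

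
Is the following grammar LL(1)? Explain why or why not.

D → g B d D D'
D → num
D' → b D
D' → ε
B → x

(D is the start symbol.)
No. Predict set conflict for D': { 'b' }

A grammar is LL(1) if for each non-terminal N with multiple productions, the predict sets of those productions are pairwise disjoint, where PREDICT(N → α) = (FIRST(α) \ {ε}) ∪ (FOLLOW(N) if α ⇒* ε).

Relevant sets:
  FOLLOW(D') = { $, 'b' }

For D:
  PREDICT(D → g B d D D') = { 'g' }
  PREDICT(D → num) = { 'num' }
For D':
  PREDICT(D' → b D) = { 'b' }
  PREDICT(D' → ε) = { $, 'b' }
B has a single production, so nothing to check there.

Conflict found: Predict set conflict for D': { 'b' }
The grammar is NOT LL(1).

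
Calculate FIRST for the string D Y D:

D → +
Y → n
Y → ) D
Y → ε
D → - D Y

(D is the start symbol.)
FIRST sets of the non-terminals involved (from the grammar, by fixed-point iteration):
  FIRST(D) = { '+', '-' }

To compute FIRST(D Y D), process the symbols left to right:
Symbol D is a non-terminal. Add FIRST(D) \ {ε} = { '+', '-' }
D is not nullable (ε ∉ FIRST(D)), so stop here.
FIRST(D Y D) = { '+', '-' }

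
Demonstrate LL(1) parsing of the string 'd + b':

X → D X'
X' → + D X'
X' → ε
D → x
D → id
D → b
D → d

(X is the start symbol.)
LL(1) parsing maintains a stack (initially the start symbol over $) and the input. At each step: if the stack top is a terminal, match it against the current input token; if it is a non-terminal N, replace it with the RHS of M[N, lookahead] (the unique production whose predict set contains the lookahead).

Stack is shown with the top on the left.

Stack     Input    Action
-------------------------
X $       d + b $  output X → D X'
D X' $    d + b $  output D → d
d X' $    d + b $  match 'd'
X' $      + b $    output X' → + D X'
+ D X' $  + b $    match '+'
D X' $    b $      output D → b
b X' $    b $      match 'b'
X' $      $        output X' → ε
$         $        accept

The string is accepted.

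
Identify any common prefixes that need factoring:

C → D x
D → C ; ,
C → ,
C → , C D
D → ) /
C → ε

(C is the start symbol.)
Yes, C has productions with common prefix ','

Left-factoring is needed when two productions for the same non-terminal
share a common prefix on the right-hand side.

Productions for C:
  C → D x
  C → ,
  C → , C D
  C → ε
Productions for D:
  D → C ; ,
  D → ) /

Found common prefix ',' in productions for C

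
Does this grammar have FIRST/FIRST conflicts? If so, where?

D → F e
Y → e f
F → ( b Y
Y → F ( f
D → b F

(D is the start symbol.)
No FIRST/FIRST conflicts.

A FIRST/FIRST conflict occurs when two productions N → α and N → β for the same non-terminal have FIRST(α) ∩ FIRST(β) ≠ ∅ (with ε ∈ FIRST of a nullable right-hand side, so two nullable alternatives also conflict).

FIRST sets of the non-terminals at (or reachable through a nullable prefix from) the front of some alternative:
  FIRST(F) = { '(' }

Productions for D:
  D → F e: FIRST = { '(' }
  D → b F: FIRST = { 'b' }
Productions for Y:
  Y → e f: FIRST = { 'e' }
  Y → F ( f: FIRST = { '(' }
F has only one production, so no FIRST/FIRST conflict is possible there.

All alternatives of each non-terminal have pairwise disjoint FIRST sets.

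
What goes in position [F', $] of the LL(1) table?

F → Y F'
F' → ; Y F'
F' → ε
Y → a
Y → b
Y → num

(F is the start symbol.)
To find M[F', $], we find productions for F' where $ is in the predict set (PREDICT(N → α) = (FIRST(α) \ {ε}) ∪ (FOLLOW(N) if α ⇒* ε)).

Relevant sets:
  FOLLOW(F') = { $ }

F' → ; Y F': PREDICT = { ';' }
F' → ε: PREDICT = { $ }
  $ is in predict set, so this production goes in M[F', $]

M[F', $] = F' → ε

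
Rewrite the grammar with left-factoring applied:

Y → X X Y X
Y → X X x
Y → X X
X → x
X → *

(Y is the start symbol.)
Left-factoring transforms A → αβ₁ | αβ₂ into A → αA' and A' → β₁ | β₂
(α is the longest common prefix among the alternatives). Repeat until
no nonterminal has two alternatives with a common prefix.

Round 1: Y has alternatives sharing prefix 'X X'. Introduce Y': Y → X X Y'
  Add: Y' → Y X
  Add: Y' → x
  Add: Y' → ε

No remaining common prefixes — done.

Resulting grammar:
Y → X X Y'
Y' → Y X
Y' → x
Y' → ε
X → x
X → *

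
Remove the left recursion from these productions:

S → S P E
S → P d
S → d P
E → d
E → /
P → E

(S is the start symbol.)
S is directly left-recursive. The standard transformation for
  A → A α₁ | ... | A α_m | β₁ | ... | β_n
is
  A  → β₁ A' | ... | β_n A'
  A' → α₁ A' | ... | α_m A' | ε

S → P d becomes S → P d S'
S → d P becomes S → d P S'
S → S P E becomes S' → P E S'
Add S' → ε

Productions for other non-terminals are unchanged:
  E → d
  E → /
  P → E

Resulting grammar:
S → P d S'
S → d P S'
S' → P E S'
S' → ε
E → d
E → /
P → E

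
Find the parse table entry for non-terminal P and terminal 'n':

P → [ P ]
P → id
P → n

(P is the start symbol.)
To find M[P, 'n'], we find productions for P where 'n' is in the predict set (PREDICT(N → α) = (FIRST(α) \ {ε}) ∪ (FOLLOW(N) if α ⇒* ε)).

P → [ P ]: PREDICT = { '[' }
P → id: PREDICT = { 'id' }
P → n: PREDICT = { 'n' }
  'n' is in predict set, so this production goes in M[P, 'n']

M[P, 'n'] = P → n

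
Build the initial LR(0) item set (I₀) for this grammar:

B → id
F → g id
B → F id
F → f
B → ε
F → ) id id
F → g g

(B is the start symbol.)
{ [B → . F id], [B → . id], [B → .], [B' → . B], [F → . ) id id], [F → . f], [F → . g g], [F → . g id] }

First, augment the grammar with B' → B
I₀ = CLOSURE({ [B' → . B] }):
  [B' → . B] has the dot before B: add [B → . id], [B → . F id], [B → .]
  [B → . F id] has the dot before F: add [F → . g id], [F → . f], [F → . ) id id], [F → . g g]
No further items can be added.

I₀ = { [B → . F id], [B → . id], [B → .], [B' → . B], [F → . ) id id], [F → . f], [F → . g g], [F → . g id] }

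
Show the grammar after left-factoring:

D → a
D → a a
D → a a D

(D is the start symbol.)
Left-factoring transforms A → αβ₁ | αβ₂ into A → αA' and A' → β₁ | β₂
(α is the longest common prefix among the alternatives). Repeat until
no nonterminal has two alternatives with a common prefix.

Round 1: D has alternatives sharing prefix 'a'. Introduce D': D → a D'
  Add: D' → ε
  Add: D' → a
  Add: D' → a D

Round 2: D' has alternatives sharing prefix 'a'. Introduce D'': D' → a D''
  Add: D'' → ε
  Add: D'' → D

No remaining common prefixes — done.

Resulting grammar:
D → a D'
D' → ε
D' → a D''
D'' → ε
D'' → D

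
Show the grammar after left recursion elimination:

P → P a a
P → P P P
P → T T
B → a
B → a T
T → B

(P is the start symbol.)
P → T T P'
P' → a a P'
P' → P P P'
P' → ε
B → a
B → a T
T → B

P is directly left-recursive. The standard transformation for
  A → A α₁ | ... | A α_m | β₁ | ... | β_n
is
  A  → β₁ A' | ... | β_n A'
  A' → α₁ A' | ... | α_m A' | ε

P → T T becomes P → T T P'
P → P a a becomes P' → a a P'
P → P P P becomes P' → P P P'
Add P' → ε

Productions for other non-terminals are unchanged:
  B → a
  B → a T
  T → B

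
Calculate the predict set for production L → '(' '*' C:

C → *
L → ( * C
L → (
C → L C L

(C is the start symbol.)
{ '(' }

PREDICT(L → '(' '*' C) = (FIRST(RHS) \ {ε}) ∪ (FOLLOW(L) if ε ∈ FIRST(RHS), i.e. RHS ⇒* ε)
FIRST('(' '*' C) = { '(' }
ε ∉ FIRST('(' '*' C), so FOLLOW(L) is not added.
PREDICT(L → '(' '*' C) = { '(' }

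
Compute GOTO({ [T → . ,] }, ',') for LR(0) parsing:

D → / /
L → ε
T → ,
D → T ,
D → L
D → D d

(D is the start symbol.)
{ [T → , .] }

GOTO(I, ',') = CLOSURE({ [A → αX.β] : [A → α.Xβ] ∈ I, X = ',' })

Items with dot before ',', with the dot advanced:
  [T → . ,] → [T → , .]
Closure adds nothing (no advanced item has the dot before a non-terminal).

GOTO = { [T → , .] }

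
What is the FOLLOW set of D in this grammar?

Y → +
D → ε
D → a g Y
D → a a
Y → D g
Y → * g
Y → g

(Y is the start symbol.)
{ 'g' }

To compute FOLLOW(D), find every occurrence of D on a right-hand side N → α D β: add FIRST(β) \ {ε}, and if β is empty or nullable also add FOLLOW(N). Iterate to a fixed point.

In Y → D g: D is followed by g, add FIRST(g) \ {ε} = { 'g' }

Taking the union: FOLLOW(D) = { 'g' }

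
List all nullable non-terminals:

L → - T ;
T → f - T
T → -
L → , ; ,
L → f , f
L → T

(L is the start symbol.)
A non-terminal is nullable if it can derive ε (the empty string): either it has an ε-production, or it has a production whose right-hand side consists entirely of nullable non-terminals.

There are no ε-productions, so no non-terminal can derive ε.
No non-terminals are nullable.

Answer: None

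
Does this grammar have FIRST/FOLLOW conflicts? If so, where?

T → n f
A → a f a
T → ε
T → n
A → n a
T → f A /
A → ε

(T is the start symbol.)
No FIRST/FOLLOW conflicts.

A FIRST/FOLLOW conflict occurs when a non-terminal N has a nullable alternative N → β (β ⇒* ε) and another alternative N → α with FIRST(α) ∩ FOLLOW(N) ≠ ∅: on such a lookahead the parser cannot decide between expanding α and letting N vanish via β.

Nullable non-terminals: A, T.

A: nullable alternative(s) A → ε; FOLLOW(A) = { '/' }
  A → a f a: FIRST \ {ε} = { 'a' } — disjoint from FOLLOW(A)
  A → n a: FIRST \ {ε} = { 'n' } — disjoint from FOLLOW(A)
  A → ε: FIRST \ {ε} = { } — this is the only nullable alternative, skip

T: nullable alternative(s) T → ε; FOLLOW(T) = { $ }
  T → n f: FIRST \ {ε} = { 'n' } — disjoint from FOLLOW(T)
  T → ε: FIRST \ {ε} = { } — this is the only nullable alternative, skip
  T → n: FIRST \ {ε} = { 'n' } — disjoint from FOLLOW(T)
  T → f A /: FIRST \ {ε} = { 'f' } — disjoint from FOLLOW(T)

No FIRST/FOLLOW conflicts found.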